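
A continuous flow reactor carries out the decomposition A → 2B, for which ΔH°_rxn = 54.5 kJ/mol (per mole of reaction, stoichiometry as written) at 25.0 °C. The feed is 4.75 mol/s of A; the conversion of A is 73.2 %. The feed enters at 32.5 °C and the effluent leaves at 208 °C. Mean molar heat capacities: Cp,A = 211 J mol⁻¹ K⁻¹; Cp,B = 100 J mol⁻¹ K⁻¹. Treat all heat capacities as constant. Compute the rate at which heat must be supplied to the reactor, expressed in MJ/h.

Q_in = 1290 MJ/h

Extent of reaction ξ = 0.732 × 4.75 = 3.477 mol/s
Reaction term: ξ·ΔH°_rxn = 3.477 × 54.5 = 189.5 kJ/s
Sensible, feed 32.5→25 °C: -7.5169 kJ/s
Outlet flows (mol/s): A 1.273, B 6.954
Sensible, products 25→208 °C: 176.41 kJ/s
Q = ΔH = 358.39 kJ/s = 358.39 kW
Heat supplied = 1290.2 MJ/h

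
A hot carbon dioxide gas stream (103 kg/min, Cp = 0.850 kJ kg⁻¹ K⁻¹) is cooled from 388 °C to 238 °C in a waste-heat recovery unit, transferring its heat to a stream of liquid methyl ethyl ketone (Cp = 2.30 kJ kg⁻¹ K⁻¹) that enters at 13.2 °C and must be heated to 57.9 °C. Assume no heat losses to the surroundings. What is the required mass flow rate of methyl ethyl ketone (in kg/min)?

Heat released by hot stream: Q = 103 × 0.850 × (388 − 238) = 13132 kJ/min
Energy balance on cold side (adiabatic exchanger): Q = ṁ_c·Cp_c·(T_c,out − T_c,in)
ṁ_c = 13132 / [2.30 × (57.9 − 13.2)] = 127.74 kg/min

ṁ_c = 128 kg/min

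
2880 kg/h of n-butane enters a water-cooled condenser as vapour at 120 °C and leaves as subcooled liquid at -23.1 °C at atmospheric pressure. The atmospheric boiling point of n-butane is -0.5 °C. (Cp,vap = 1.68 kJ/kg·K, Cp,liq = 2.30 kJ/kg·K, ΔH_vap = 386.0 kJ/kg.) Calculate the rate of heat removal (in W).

Q_c = 512000 W

vapour 120→-0.5 °C: -202.44 kJ/kg
condensation at -0.5 °C: -386 kJ/kg
liquid -0.5→-23.1 °C: -51.98 kJ/kg
Δh = -202.44 + -386 + -51.98 = -640.42 kJ/kg
Q = ṁ·Δh = 2880 kg/h × -640.42 kJ/kg = -1.8444e+06 kJ/h
|Q| = 512.34 kW = 512340 W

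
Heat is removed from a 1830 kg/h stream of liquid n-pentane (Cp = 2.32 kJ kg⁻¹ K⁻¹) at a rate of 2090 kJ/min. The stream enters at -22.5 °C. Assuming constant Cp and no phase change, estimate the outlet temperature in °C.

T_out = -52.0 °C

Q = 2090 kJ/min = 125400 kJ/h
ΔT = Q/(ṁ·Cp) = 125400/(1830×2.32) = 29.536 K
T_out = -22.5 − 29.536 = -52.036 °C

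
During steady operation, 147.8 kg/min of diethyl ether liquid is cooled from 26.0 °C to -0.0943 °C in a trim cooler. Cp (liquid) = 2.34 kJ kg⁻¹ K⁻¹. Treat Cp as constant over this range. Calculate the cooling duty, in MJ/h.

Q = ṁ·Cp·ΔT = 147.8 × 2.34 × (-0.0943 − 26.0) = -9024.8 kJ/min
Converting: 9024.8 / 60 s = 150.41 kW
Cooling duty = 541.49 MJ/h

Q_c = 541 MJ/h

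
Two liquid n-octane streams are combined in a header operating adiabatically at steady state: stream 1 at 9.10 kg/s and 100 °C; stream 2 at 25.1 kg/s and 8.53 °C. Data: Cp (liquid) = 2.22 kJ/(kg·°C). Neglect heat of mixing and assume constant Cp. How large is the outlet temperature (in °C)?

Adiabatic, steady state ⇒ Σ ṁᵢCp,ᵢ(T_out − Tᵢ) = 0
Σ ṁᵢCp,ᵢTᵢ = 9.10×2.22×100 + 25.1×2.22×8.53 = 2495.5
Σ ṁᵢCp,ᵢ = 9.10×2.22 + 25.1×2.22 = 75.924
T_out = 2495.5 / 75.924 = 32.869 °C

T_out = 32.9 °C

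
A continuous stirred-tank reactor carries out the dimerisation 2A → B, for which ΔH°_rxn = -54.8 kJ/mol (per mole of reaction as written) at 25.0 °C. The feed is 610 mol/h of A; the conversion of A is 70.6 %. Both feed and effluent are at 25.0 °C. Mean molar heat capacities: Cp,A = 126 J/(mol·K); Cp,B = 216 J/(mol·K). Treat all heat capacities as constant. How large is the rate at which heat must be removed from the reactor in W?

Q_out = 3280 W

Extent of reaction ξ = 0.706 × 610 / 2 = 215.33 mol/h
Reaction term: ξ·ΔH°_rxn = 215.33 × -54.8 = -11800 kJ/h
Q = ΔH = -11800 kJ/h = -3.2778 kW
Heat removed = 3277.8 W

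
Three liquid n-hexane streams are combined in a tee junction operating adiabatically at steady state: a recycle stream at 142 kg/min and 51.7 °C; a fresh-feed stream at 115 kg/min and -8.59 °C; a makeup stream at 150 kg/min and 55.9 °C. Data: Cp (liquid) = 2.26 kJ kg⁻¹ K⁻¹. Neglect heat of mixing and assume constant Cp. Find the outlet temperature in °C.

T_out = 36.2 °C

Adiabatic, steady state ⇒ Σ ṁᵢCp,ᵢ(T_out − Tᵢ) = 0
T_out = Σ ṁᵢCp,ᵢTᵢ / Σ ṁᵢCp,ᵢ
      = 33309 / 919.82 = 36.213 °C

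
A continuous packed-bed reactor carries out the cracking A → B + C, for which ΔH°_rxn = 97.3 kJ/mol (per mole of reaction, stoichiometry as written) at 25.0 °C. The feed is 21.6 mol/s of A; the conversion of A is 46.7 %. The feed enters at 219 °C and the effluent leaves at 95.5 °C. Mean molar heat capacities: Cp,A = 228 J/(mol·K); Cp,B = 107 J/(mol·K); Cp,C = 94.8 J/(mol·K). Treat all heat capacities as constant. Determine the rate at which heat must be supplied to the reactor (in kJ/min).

Q_in = 21300 kJ/min

Extent of reaction ξ = 0.467 × 21.6 = 10.087 mol/s
Reaction term: ξ·ΔH°_rxn = 10.087 × 97.3 = 981.48 kJ/s
Sensible, feed 219→25 °C: -955.41 kJ/s
Outlet flows (mol/s): A 11.513, B 10.087, C 10.087
Sensible, products 25→95.5 °C: 328.57 kJ/s
Q = ΔH = 354.64 kJ/s = 354.64 kW
Heat supplied = 21278 kJ/min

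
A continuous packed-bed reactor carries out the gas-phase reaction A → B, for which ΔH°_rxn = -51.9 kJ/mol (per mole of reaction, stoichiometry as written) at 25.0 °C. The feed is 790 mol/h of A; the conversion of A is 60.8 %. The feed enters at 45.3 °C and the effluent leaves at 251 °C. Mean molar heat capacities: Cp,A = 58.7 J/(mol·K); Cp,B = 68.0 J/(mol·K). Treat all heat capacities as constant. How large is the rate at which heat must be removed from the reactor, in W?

Extent of reaction ξ = 0.608 × 790 = 480.32 mol/h
Reaction term: ξ·ΔH°_rxn = 480.32 × -51.9 = -24929 kJ/h
Sensible, feed 45.3→25 °C: -941.37 kJ/h
Outlet flows (mol/h): A 309.68, B 480.32
Sensible, products 25→251 °C: 11490 kJ/h
Q = ΔH = -14380 kJ/h = -3.9945 kW
Heat removed = 3994.5 W

Q_out = 3990 W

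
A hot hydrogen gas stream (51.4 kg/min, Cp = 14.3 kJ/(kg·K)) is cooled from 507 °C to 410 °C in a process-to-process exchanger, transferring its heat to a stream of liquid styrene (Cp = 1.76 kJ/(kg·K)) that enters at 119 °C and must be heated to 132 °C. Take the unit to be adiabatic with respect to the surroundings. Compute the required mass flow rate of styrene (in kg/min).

Heat released by hot stream: Q = 51.4 × 14.3 × (507 − 410) = 71297 kJ/min
Energy balance on cold side (adiabatic exchanger): Q = ṁ_c·Cp_c·(T_c,out − T_c,in)
ṁ_c = 71297 / [1.76 × (132 − 119)] = 3116.1 kg/min

ṁ_c = 3120 kg/min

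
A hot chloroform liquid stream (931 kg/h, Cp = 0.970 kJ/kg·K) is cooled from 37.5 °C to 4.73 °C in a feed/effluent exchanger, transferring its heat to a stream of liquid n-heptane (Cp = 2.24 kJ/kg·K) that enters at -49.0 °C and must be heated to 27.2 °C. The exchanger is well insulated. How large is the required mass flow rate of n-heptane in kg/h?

ṁ_c = 173 kg/h

Heat released by hot stream: Q = 931 × 0.970 × (37.5 − 4.73) = 29594 kJ/h
Energy balance on cold side (adiabatic exchanger): Q = ṁ_c·Cp_c·(T_c,out − T_c,in)
ṁ_c = 29594 / [2.24 × (27.2 − -49.0)] = 173.38 kg/h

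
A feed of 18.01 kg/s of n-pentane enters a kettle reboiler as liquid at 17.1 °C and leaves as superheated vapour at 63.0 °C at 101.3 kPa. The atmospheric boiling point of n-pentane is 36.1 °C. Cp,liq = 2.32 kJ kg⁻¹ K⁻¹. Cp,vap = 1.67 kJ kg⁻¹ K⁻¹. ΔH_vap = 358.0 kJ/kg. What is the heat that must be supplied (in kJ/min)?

liquid 17.1→36.1 °C: 44.08 kJ/kg
vaporisation at 36.1 °C: 358 kJ/kg
vapour 36.1→63.0 °C: 44.923 kJ/kg
Δh = 44.08 + 358 + 44.923 = 447 kJ/kg
Q = ṁ·Δh = 18.01 kg/s × 447 kJ/kg = 8050.5 kJ/s
|Q| = 8050.5 kW = 483030 kJ/min

Q = 483000 kJ/min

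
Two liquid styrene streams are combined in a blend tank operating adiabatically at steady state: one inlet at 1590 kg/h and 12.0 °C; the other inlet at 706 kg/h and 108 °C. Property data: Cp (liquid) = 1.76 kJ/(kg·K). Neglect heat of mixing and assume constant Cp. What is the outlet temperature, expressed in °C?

Energy balance with Q = 0: Σ ṁᵢCp,ᵢ(T_out − Tᵢ) = 0
Σ ṁᵢCp,ᵢTᵢ = 1590×1.76×12.0 + 706×1.76×108 = 167780
Σ ṁᵢCp,ᵢ = 1590×1.76 + 706×1.76 = 4041
T_out = 167780 / 4041 = 41.519 °C

T_out = 41.5 °C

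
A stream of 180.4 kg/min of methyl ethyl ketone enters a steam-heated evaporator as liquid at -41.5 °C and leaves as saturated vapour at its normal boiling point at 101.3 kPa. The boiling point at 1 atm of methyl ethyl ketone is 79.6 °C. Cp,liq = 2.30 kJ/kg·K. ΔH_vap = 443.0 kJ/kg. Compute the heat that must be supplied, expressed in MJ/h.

liquid -41.5→79.6 °C: 278.53 kJ/kg
vaporisation at 79.6 °C: 443 kJ/kg
Δh = 278.53 + 443 = 721.53 kJ/kg
Q = ṁ·Δh = 180.4 kg/min × 721.53 kJ/kg = 130160 kJ/min
|Q| = 2169.4 kW = 7809.8 MJ/h

Q = 7810 MJ/h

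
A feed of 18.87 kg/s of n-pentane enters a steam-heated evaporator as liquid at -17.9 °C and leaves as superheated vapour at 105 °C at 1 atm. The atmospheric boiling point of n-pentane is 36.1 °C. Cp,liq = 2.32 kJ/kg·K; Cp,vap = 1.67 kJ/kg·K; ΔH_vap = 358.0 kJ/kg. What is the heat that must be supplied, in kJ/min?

Q = 677000 kJ/min

liquid -17.9→36.1 °C: 125.28 kJ/kg
vaporisation at 36.1 °C: 358 kJ/kg
vapour 36.1→105 °C: 115.06 kJ/kg
Δh = 125.28 + 358 + 115.06 = 598.34 kJ/kg
Q = ṁ·Δh = 18.87 kg/s × 598.34 kJ/kg = 11291 kJ/s
|Q| = 11291 kW = 677440 kJ/min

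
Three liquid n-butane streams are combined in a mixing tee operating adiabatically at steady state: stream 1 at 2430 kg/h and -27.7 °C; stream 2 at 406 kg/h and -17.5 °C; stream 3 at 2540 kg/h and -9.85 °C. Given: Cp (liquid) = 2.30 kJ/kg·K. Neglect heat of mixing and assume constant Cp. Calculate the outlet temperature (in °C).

Energy balance with Q = 0: Σ ṁᵢCp,ᵢ(T_out − Tᵢ) = 0
Σ ṁᵢCp,ᵢTᵢ = 2430×2.30×-27.7 + 406×2.30×-17.5 + 2540×2.30×-9.85 = -228700
Σ ṁᵢCp,ᵢ = 2430×2.30 + 406×2.30 + 2540×2.30 = 12365
T_out = -228700 / 12365 = -18.496 °C

T_out = -18.5 °C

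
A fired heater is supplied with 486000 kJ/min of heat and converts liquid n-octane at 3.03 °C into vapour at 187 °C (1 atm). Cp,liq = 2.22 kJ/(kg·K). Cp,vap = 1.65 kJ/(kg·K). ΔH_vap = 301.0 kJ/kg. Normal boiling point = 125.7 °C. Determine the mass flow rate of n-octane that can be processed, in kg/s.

Δh = 2.22×(125.7−3.03) + 301.0 + 1.65×(187−125.7) = 674.47 kJ/kg
Q = 486000 kJ/min = 8100 kJ/s = 8100 kJ/s
ṁ = Q/Δh = 8100 / 674.47 = 12.009 kg/s

ṁ = 12.0 kg/s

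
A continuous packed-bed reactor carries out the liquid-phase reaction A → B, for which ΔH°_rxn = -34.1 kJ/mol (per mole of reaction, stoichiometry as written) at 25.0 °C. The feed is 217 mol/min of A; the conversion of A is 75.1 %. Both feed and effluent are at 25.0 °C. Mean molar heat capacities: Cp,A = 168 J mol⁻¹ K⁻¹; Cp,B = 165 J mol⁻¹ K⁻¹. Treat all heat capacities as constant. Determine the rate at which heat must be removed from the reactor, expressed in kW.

Extent of reaction ξ = 0.751 × 217 = 162.97 mol/min
Reaction term: ξ·ΔH°_rxn = 162.97 × -34.1 = -5557.2 kJ/min
Q = ΔH = -5557.2 kJ/min = -92.62 kW
Heat removed = 92.62 kW

Q_out = 92.6 kW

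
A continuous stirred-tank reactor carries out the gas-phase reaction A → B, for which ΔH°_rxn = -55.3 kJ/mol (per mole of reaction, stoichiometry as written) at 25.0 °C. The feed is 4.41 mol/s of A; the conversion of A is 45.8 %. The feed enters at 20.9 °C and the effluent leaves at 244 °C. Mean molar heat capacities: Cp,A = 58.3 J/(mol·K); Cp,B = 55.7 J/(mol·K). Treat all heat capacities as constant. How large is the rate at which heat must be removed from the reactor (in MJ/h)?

Q_out = 200 MJ/h

Extent of reaction ξ = 0.458 × 4.41 = 2.0198 mol/s
Reaction term: ξ·ΔH°_rxn = 2.0198 × -55.3 = -111.69 kJ/s
Sensible, feed 20.9→25 °C: 1.0541 kJ/s
Outlet flows (mol/s): A 2.3902, B 2.0198
Sensible, products 25→244 °C: 55.155 kJ/s
Q = ΔH = -55.484 kJ/s = -55.484 kW
Heat removed = 199.74 MJ/h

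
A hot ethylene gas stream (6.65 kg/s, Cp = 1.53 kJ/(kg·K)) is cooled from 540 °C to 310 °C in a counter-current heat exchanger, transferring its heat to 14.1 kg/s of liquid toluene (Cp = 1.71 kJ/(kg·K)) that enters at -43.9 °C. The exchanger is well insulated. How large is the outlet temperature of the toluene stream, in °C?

T_c,out = 53.2 °C

Heat released by hot stream: Q = 6.65 × 1.53 × (540 − 310) = 2340.1 kJ/s
Energy balance on cold side (adiabatic exchanger): Q = ṁ_c·Cp_c·(T_c,out − T_c,in)
T_c,out = -43.9 + 2340.1/(14.1 × 1.71) = 53.157 °C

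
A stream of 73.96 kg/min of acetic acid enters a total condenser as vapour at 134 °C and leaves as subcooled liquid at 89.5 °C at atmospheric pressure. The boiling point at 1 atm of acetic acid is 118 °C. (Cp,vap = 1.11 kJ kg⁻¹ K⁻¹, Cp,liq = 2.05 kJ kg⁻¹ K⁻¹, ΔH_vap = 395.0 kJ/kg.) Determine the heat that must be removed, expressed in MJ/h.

vapour 134→118 °C: -17.76 kJ/kg
condensation at 118 °C: -395 kJ/kg
liquid 118→89.5 °C: -58.425 kJ/kg
Δh = -17.76 + -395 + -58.425 = -471.19 kJ/kg
Q = ṁ·Δh = 73.96 kg/min × -471.19 kJ/kg = -34849 kJ/min
|Q| = 580.81 kW = 2090.9 MJ/h

Q_c = 2090 MJ/h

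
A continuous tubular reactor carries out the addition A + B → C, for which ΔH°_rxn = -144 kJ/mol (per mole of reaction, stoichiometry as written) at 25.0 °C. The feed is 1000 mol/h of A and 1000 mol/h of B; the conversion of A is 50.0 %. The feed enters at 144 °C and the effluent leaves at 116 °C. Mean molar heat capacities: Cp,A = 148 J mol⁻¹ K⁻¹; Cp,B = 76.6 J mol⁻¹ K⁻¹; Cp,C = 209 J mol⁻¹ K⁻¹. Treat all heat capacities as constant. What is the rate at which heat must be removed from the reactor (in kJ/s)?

Extent of reaction ξ = 0.500 × 1000 = 500 mol/h
Reaction term: ξ·ΔH°_rxn = 500 × -144 = -72000 kJ/h
Sensible, feed 144→25 °C: -26727 kJ/h
Outlet flows (mol/h): A 500, B 500, C 500
Sensible, products 25→116 °C: 19729 kJ/h
Q = ΔH = -78999 kJ/h = -21.944 kW
Heat removed = 21.944 kJ/s

Q_out = 21.9 kJ/s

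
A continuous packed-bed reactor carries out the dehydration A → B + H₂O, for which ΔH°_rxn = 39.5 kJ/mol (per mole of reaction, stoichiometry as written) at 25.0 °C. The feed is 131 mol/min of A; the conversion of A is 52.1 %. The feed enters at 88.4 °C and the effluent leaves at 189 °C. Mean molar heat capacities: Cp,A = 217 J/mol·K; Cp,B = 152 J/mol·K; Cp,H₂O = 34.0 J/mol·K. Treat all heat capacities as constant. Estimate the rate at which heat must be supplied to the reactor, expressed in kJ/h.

Q_in = 313000 kJ/h

Extent of reaction ξ = 0.521 × 131 = 68.251 mol/min
Reaction term: ξ·ΔH°_rxn = 68.251 × 39.5 = 2695.9 kJ/min
Sensible, feed 88.4→25 °C: -1802.3 kJ/min
Outlet flows (mol/min): A 62.749, B 68.251, H₂O 68.251
Sensible, products 25→189 °C: 4315 kJ/min
Q = ΔH = 5208.7 kJ/min = 86.811 kW
Heat supplied = 312520 kJ/h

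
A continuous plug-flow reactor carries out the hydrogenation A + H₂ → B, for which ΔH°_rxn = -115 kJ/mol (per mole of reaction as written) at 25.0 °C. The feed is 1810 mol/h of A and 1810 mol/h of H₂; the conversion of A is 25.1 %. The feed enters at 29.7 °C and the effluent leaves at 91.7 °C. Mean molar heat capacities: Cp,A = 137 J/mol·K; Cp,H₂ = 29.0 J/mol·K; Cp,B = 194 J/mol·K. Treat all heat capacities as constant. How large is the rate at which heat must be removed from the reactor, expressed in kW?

Extent of reaction ξ = 0.251 × 1810 = 454.31 mol/h
Reaction term: ξ·ΔH°_rxn = 454.31 × -115 = -52246 kJ/h
Sensible, feed 29.7→25 °C: -1412.2 kJ/h
Outlet flows (mol/h): A 1355.7, H₂ 1355.7, B 454.31
Sensible, products 25→91.7 °C: 20889 kJ/h
Q = ΔH = -32769 kJ/h = -9.1024 kW
Heat removed = 9.1024 kW

Q_out = 9.10 kW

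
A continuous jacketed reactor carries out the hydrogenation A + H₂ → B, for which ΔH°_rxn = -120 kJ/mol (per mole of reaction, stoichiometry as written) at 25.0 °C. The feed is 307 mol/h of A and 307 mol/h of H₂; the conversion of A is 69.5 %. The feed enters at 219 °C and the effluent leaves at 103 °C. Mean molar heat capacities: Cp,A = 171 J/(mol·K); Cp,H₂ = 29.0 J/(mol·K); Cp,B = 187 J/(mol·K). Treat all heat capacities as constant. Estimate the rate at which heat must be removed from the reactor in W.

Q_out = 9150 W

Extent of reaction ξ = 0.695 × 307 = 213.36 mol/h
Reaction term: ξ·ΔH°_rxn = 213.36 × -120 = -25604 kJ/h
Sensible, feed 219→25 °C: -11912 kJ/h
Outlet flows (mol/h): A 93.635, H₂ 93.635, B 213.36
Sensible, products 25→103 °C: 4572.8 kJ/h
Q = ΔH = -32943 kJ/h = -9.1507 kW
Heat removed = 9150.7 W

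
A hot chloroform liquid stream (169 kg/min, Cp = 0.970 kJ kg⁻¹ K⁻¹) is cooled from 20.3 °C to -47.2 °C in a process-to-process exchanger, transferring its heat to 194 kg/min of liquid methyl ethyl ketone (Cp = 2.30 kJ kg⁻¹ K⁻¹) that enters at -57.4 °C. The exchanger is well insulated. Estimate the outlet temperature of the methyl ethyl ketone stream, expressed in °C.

Heat released by hot stream: Q = 169 × 0.970 × (20.3 − -47.2) = 11065 kJ/min
Energy balance on cold side (adiabatic exchanger): Q = ṁ_c·Cp_c·(T_c,out − T_c,in)
T_c,out = -57.4 + 11065/(194 × 2.30) = -32.601 °C

T_c,out = -32.6 °C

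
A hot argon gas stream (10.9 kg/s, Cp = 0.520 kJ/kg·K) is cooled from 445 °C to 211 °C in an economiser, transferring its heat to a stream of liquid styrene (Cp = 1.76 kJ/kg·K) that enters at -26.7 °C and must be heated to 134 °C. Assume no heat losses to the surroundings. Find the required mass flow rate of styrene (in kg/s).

Heat released by hot stream: Q = 10.9 × 0.520 × (445 − 211) = 1326.3 kJ/s
Energy balance on cold side (adiabatic exchanger): Q = ṁ_c·Cp_c·(T_c,out − T_c,in)
ṁ_c = 1326.3 / [1.76 × (134 − -26.7)] = 4.6894 kg/s

ṁ_c = 4.69 kg/s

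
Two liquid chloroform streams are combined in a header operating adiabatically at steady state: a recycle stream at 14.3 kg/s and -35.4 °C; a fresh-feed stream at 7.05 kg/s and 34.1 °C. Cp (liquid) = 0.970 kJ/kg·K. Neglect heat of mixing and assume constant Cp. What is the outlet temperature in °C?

No heat crosses the boundary, so H_out = H_in.
Σ ṁᵢCp,ᵢTᵢ = 14.3×0.970×-35.4 + 7.05×0.970×34.1 = -257.84
Σ ṁᵢCp,ᵢ = 14.3×0.970 + 7.05×0.970 = 20.709
T_out = -257.84 / 20.709 = -12.45 °C

T_out = -12.5 °C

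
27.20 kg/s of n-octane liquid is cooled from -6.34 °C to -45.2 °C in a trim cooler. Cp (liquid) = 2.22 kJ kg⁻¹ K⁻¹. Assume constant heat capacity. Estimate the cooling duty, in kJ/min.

Q = ṁ·Cp·ΔT = 27.20 × 2.22 × (-45.2 − -6.34) = -2346.5 kJ/s
Cooling duty = 140790 kJ/min

Q_c = 141000 kJ/min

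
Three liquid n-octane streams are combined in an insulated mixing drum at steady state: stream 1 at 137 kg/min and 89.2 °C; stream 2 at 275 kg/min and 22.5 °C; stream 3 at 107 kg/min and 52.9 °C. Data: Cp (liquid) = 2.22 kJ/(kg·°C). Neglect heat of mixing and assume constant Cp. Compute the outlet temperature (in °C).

T_out = 46.4 °C

No heat crosses the boundary, so H_out = H_in.
T_out = Σ ṁᵢCp,ᵢTᵢ / Σ ṁᵢCp,ᵢ
      = 53431 / 1152.2 = 46.374 °C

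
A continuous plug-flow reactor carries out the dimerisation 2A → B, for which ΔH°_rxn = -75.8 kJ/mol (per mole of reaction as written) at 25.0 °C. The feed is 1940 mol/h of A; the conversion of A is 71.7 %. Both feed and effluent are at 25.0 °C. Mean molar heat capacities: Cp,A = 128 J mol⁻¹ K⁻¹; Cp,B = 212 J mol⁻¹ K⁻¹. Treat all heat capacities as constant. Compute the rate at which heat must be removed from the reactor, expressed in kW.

Extent of reaction ξ = 0.717 × 1940 / 2 = 695.49 mol/h
Reaction term: ξ·ΔH°_rxn = 695.49 × -75.8 = -52718 kJ/h
Q = ΔH = -52718 kJ/h = -14.644 kW
Heat removed = 14.644 kW

Q_out = 14.6 kW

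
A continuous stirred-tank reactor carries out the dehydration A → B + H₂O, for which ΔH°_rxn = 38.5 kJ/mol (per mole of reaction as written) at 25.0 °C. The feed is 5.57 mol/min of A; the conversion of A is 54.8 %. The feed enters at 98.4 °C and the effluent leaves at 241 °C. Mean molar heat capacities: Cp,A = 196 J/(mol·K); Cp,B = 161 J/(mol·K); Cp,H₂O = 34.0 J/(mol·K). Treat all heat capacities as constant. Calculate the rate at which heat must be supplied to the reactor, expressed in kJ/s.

Extent of reaction ξ = 0.548 × 5.57 = 3.0524 mol/min
Reaction term: ξ·ΔH°_rxn = 3.0524 × 38.5 = 117.52 kJ/min
Sensible, feed 98.4→25 °C: -80.132 kJ/min
Outlet flows (mol/min): A 2.5176, B 3.0524, H₂O 3.0524
Sensible, products 25→241 °C: 235.15 kJ/min
Q = ΔH = 272.54 kJ/min = 4.5423 kW
Heat supplied = 4.5423 kJ/s

Q_in = 4.54 kJ/s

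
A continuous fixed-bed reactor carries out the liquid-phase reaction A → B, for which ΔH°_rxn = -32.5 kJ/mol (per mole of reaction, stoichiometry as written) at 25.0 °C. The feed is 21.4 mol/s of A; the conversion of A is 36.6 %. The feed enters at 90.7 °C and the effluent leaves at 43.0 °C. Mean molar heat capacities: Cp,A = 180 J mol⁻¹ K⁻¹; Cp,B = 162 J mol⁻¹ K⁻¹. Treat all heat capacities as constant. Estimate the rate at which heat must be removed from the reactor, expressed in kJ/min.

Extent of reaction ξ = 0.366 × 21.4 = 7.8324 mol/s
Reaction term: ξ·ΔH°_rxn = 7.8324 × -32.5 = -254.55 kJ/s
Sensible, feed 90.7→25 °C: -253.08 kJ/s
Outlet flows (mol/s): A 13.568, B 7.8324
Sensible, products 25→43.0 °C: 66.798 kJ/s
Q = ΔH = -440.83 kJ/s = -440.83 kW
Heat removed = 26450 kJ/min

Q_out = 26400 kJ/min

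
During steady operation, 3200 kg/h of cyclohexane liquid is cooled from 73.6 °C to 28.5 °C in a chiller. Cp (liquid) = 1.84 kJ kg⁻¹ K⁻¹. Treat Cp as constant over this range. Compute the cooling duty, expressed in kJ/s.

Q_c = 73.8 kJ/s

Q = ṁ·Cp·ΔT = 3200 × 1.84 × (28.5 − 73.6) = -265550 kJ/h
Converting: 265550 / 3600 s = 73.764 kW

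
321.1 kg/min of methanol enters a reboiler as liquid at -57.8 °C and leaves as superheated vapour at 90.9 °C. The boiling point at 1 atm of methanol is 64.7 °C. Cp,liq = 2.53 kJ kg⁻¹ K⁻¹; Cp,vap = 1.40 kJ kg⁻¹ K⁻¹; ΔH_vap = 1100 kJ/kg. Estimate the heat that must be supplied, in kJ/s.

Q = 7740 kJ/s

liquid -57.8→64.7 °C: 309.92 kJ/kg
vaporisation at 64.7 °C: 1100 kJ/kg
vapour 64.7→90.9 °C: 36.68 kJ/kg
Δh = 309.92 + 1100 + 36.68 = 1446.6 kJ/kg
Q = ṁ·Δh = 321.1 kg/min × 1446.6 kJ/kg = 464500 kJ/min
|Q| = 7741.7 kW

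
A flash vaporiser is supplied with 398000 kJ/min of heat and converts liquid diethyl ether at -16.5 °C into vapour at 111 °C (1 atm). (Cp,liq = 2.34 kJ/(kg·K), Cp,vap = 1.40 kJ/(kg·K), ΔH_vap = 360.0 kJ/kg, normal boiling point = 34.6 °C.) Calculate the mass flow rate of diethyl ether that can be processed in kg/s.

Δh = 2.34×(34.6−-16.5) + 360.0 + 1.40×(111−34.6) = 586.53 kJ/kg
Q = 398000 kJ/min = 6633.3 kJ/s = 6633.3 kJ/s
ṁ = Q/Δh = 6633.3 / 586.53 = 11.309 kg/s

ṁ = 11.3 kg/s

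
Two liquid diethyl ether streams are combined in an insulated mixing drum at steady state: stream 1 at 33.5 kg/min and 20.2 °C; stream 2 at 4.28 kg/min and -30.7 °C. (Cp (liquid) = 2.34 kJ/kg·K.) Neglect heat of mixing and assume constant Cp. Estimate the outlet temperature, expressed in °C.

T_out = 14.4 °C

No heat crosses the boundary, so H_out = H_in.
Σ ṁᵢCp,ᵢTᵢ = 33.5×2.34×20.2 + 4.28×2.34×-30.7 = 1276
Σ ṁᵢCp,ᵢ = 33.5×2.34 + 4.28×2.34 = 88.405
T_out = 1276 / 88.405 = 14.434 °C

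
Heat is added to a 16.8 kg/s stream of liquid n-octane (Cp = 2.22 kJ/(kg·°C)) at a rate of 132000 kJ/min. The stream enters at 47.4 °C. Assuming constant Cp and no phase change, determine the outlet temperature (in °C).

T_out = 106 °C

Q = 132000 kJ/min = 2200 kJ/s
ΔT = Q/(ṁ·Cp) = 2200/(16.8×2.22) = 58.988 K
T_out = 47.4 + 58.988 = 106.39 °C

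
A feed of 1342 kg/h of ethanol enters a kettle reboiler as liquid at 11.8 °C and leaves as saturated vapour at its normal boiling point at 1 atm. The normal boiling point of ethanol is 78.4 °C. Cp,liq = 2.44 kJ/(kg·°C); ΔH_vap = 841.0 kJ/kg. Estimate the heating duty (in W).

liquid 11.8→78.4 °C: 162.5 kJ/kg
vaporisation at 78.4 °C: 841 kJ/kg
Δh = 162.5 + 841 = 1003.5 kJ/kg
Q = ṁ·Δh = 1342 kg/h × 1003.5 kJ/kg = 1.3467e+06 kJ/h
|Q| = 374.08 kW = 374080 W

Q = 374000 W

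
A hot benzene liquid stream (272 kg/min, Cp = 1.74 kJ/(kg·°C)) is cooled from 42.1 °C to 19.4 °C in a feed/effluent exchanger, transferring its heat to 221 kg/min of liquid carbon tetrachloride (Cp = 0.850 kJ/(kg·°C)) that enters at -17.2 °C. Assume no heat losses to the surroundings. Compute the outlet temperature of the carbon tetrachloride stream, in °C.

Heat released by hot stream: Q = 272 × 1.74 × (42.1 − 19.4) = 10743 kJ/min
Energy balance on cold side (adiabatic exchanger): Q = ṁ_c·Cp_c·(T_c,out − T_c,in)
T_c,out = -17.2 + 10743/(221 × 0.850) = 39.992 °C

T_c,out = 40.0 °C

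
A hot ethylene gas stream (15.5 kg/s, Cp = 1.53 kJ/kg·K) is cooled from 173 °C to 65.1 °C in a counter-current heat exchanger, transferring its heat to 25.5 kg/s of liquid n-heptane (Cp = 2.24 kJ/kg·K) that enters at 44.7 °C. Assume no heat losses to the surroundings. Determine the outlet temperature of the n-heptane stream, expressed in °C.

Heat released by hot stream: Q = 15.5 × 1.53 × (173 − 65.1) = 2558.8 kJ/s
Energy balance on cold side (adiabatic exchanger): Q = ṁ_c·Cp_c·(T_c,out − T_c,in)
T_c,out = 44.7 + 2558.8/(25.5 × 2.24) = 89.498 °C

T_c,out = 89.5 °C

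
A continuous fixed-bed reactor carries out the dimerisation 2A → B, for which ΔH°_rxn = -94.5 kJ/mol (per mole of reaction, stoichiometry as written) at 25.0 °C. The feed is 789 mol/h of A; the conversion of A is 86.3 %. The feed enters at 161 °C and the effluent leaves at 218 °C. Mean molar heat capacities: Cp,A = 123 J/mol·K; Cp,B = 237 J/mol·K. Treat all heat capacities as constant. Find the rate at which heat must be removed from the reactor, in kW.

Q_out = 7.56 kW

Extent of reaction ξ = 0.863 × 789 / 2 = 340.45 mol/h
Reaction term: ξ·ΔH°_rxn = 340.45 × -94.5 = -32173 kJ/h
Sensible, feed 161→25 °C: -13198 kJ/h
Outlet flows (mol/h): A 108.09, B 340.45
Sensible, products 25→218 °C: 18139 kJ/h
Q = ΔH = -27233 kJ/h = -7.5646 kW
Heat removed = 7.5646 kW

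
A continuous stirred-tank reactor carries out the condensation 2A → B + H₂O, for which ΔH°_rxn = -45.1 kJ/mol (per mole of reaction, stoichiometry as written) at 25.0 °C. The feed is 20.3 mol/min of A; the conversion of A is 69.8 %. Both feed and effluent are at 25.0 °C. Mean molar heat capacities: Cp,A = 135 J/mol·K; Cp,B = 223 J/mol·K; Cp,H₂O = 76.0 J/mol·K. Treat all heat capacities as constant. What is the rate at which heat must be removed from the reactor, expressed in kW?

Extent of reaction ξ = 0.698 × 20.3 / 2 = 7.0847 mol/min
Reaction term: ξ·ΔH°_rxn = 7.0847 × -45.1 = -319.52 kJ/min
Q = ΔH = -319.52 kJ/min = -5.3253 kW
Heat removed = 5.3253 kW

Q_out = 5.33 kW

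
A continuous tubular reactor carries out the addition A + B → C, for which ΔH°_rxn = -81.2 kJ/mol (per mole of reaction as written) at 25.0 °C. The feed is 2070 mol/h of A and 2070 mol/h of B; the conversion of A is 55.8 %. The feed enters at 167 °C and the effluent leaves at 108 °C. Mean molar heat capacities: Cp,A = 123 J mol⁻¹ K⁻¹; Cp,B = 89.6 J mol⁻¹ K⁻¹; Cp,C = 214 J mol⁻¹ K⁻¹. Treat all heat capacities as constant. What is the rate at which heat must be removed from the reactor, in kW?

Q_out = 33.2 kW

Extent of reaction ξ = 0.558 × 2070 = 1155.1 mol/h
Reaction term: ξ·ΔH°_rxn = 1155.1 × -81.2 = -93791 kJ/h
Sensible, feed 167→25 °C: -62492 kJ/h
Outlet flows (mol/h): A 914.94, B 914.94, C 1155.1
Sensible, products 25→108 °C: 36661 kJ/h
Q = ΔH = -119620 kJ/h = -33.228 kW
Heat removed = 33.228 kW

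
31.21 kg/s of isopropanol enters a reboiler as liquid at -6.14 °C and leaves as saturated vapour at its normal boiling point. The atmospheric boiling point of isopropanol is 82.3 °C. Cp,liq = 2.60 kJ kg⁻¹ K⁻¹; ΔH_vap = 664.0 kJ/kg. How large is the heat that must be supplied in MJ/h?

liquid -6.14→82.3 °C: 229.94 kJ/kg
vaporisation at 82.3 °C: 664 kJ/kg
Δh = 229.94 + 664 = 893.94 kJ/kg
Q = ṁ·Δh = 31.21 kg/s × 893.94 kJ/kg = 27900 kJ/s
|Q| = 27900 kW = 100440 MJ/h

Q = 100000 MJ/h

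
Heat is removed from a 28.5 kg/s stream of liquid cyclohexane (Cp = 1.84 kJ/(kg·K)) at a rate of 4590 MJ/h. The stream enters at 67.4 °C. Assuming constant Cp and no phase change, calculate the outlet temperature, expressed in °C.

Q = 4590 MJ/h = 1275 kJ/s
ΔT = Q/(ṁ·Cp) = 1275/(28.5×1.84) = 24.314 K
T_out = 67.4 − 24.314 = 43.086 °C

T_out = 43.1 °C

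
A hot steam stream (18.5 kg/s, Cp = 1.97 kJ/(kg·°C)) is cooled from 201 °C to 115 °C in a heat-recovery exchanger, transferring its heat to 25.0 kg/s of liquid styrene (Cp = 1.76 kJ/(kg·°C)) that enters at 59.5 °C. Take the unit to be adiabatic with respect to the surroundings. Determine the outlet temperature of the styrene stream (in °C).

T_c,out = 131 °C

Heat released by hot stream: Q = 18.5 × 1.97 × (201 − 115) = 3134.3 kJ/s
Energy balance on cold side (adiabatic exchanger): Q = ṁ_c·Cp_c·(T_c,out − T_c,in)
T_c,out = 59.5 + 3134.3/(25.0 × 1.76) = 130.73 °C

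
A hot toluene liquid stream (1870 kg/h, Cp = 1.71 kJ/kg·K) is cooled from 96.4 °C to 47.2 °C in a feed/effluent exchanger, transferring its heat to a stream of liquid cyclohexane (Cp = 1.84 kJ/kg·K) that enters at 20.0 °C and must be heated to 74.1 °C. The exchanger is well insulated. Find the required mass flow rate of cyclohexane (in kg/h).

Heat released by hot stream: Q = 1870 × 1.71 × (96.4 − 47.2) = 157330 kJ/h
Energy balance on cold side (adiabatic exchanger): Q = ṁ_c·Cp_c·(T_c,out − T_c,in)
ṁ_c = 157330 / [1.84 × (74.1 − 20.0)] = 1580.5 kg/h

ṁ_c = 1580 kg/h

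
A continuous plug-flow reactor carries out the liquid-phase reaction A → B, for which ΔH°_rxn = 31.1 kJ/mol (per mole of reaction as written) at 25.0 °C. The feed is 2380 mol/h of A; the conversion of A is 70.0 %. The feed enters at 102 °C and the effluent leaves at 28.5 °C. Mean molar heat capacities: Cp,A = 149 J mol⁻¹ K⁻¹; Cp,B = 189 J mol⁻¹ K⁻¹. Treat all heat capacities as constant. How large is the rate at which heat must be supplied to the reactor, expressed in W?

Extent of reaction ξ = 0.700 × 2380 = 1666 mol/h
Reaction term: ξ·ΔH°_rxn = 1666 × 31.1 = 51813 kJ/h
Sensible, feed 102→25 °C: -27306 kJ/h
Outlet flows (mol/h): A 714, B 1666
Sensible, products 25→28.5 °C: 1474.4 kJ/h
Q = ΔH = 25981 kJ/h = 7.217 kW
Heat supplied = 7217 W

Q_in = 7220 W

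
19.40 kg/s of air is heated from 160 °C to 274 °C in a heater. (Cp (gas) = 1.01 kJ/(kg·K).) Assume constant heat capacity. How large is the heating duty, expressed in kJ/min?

Q = 134000 kJ/min

Q = ṁ·Cp·ΔT = 19.40 × 1.01 × (274 − 160) = 2233.7 kJ/s
Heating duty = 134020 kJ/min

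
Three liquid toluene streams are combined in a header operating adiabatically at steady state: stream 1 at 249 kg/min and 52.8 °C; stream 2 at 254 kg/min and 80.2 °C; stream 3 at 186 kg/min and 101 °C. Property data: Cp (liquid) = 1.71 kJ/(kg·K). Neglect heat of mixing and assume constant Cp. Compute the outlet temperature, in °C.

T_out = 75.9 °C

Energy balance with Q = 0: Σ ṁᵢCp,ᵢ(T_out − Tᵢ) = 0
T_out = Σ ṁᵢCp,ᵢTᵢ / Σ ṁᵢCp,ᵢ
      = 89440 / 1178.2 = 75.913 °C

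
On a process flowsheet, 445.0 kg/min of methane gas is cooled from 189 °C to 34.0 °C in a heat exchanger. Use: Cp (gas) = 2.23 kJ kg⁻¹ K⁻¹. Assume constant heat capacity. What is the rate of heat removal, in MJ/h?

Q_c = 9230 MJ/h

Q = ṁ·Cp·ΔT = 445.0 × 2.23 × (34.0 − 189) = -153810 kJ/min
Converting: 153810 / 60 s = 2563.6 kW
Cooling duty = 9228.9 MJ/h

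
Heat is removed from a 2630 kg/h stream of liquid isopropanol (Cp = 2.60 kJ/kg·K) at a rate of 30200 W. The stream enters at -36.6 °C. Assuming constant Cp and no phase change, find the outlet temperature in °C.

Q = 30200 W = 108720 kJ/h
ΔT = Q/(ṁ·Cp) = 108720/(2630×2.60) = 15.899 K
T_out = -36.6 − 15.899 = -52.499 °C

T_out = -52.5 °C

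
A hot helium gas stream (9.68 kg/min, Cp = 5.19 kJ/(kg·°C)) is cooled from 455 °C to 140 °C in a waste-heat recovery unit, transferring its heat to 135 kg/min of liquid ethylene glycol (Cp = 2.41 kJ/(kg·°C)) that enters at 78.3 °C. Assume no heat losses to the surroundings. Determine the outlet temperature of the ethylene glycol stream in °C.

T_c,out = 127 °C

Heat released by hot stream: Q = 9.68 × 5.19 × (455 − 140) = 15825 kJ/min
Energy balance on cold side (adiabatic exchanger): Q = ṁ_c·Cp_c·(T_c,out − T_c,in)
T_c,out = 78.3 + 15825/(135 × 2.41) = 126.94 °C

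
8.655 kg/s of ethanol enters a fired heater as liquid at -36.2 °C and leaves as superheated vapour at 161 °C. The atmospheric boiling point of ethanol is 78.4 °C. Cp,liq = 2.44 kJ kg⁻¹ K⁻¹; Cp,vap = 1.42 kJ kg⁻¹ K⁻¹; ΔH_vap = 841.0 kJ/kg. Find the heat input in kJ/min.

Q = 643000 kJ/min

liquid -36.2→78.4 °C: 279.62 kJ/kg
vaporisation at 78.4 °C: 841 kJ/kg
vapour 78.4→161 °C: 117.29 kJ/kg
Δh = 279.62 + 841 + 117.29 = 1237.9 kJ/kg
Q = ṁ·Δh = 8.655 kg/s × 1237.9 kJ/kg = 10714 kJ/s
|Q| = 10714 kW = 642850 kJ/min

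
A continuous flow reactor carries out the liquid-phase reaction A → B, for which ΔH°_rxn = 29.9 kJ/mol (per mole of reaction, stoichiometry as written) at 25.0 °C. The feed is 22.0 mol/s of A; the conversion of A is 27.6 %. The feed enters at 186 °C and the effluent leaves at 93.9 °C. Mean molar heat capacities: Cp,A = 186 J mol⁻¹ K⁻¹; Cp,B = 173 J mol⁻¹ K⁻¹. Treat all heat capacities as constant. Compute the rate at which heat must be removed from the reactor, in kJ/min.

Q_out = 12000 kJ/min

Extent of reaction ξ = 0.276 × 22.0 = 6.072 mol/s
Reaction term: ξ·ΔH°_rxn = 6.072 × 29.9 = 181.55 kJ/s
Sensible, feed 186→25 °C: -658.81 kJ/s
Outlet flows (mol/s): A 15.928, B 6.072
Sensible, products 25→93.9 °C: 276.5 kJ/s
Q = ΔH = -200.76 kJ/s = -200.76 kW
Heat removed = 12046 kJ/min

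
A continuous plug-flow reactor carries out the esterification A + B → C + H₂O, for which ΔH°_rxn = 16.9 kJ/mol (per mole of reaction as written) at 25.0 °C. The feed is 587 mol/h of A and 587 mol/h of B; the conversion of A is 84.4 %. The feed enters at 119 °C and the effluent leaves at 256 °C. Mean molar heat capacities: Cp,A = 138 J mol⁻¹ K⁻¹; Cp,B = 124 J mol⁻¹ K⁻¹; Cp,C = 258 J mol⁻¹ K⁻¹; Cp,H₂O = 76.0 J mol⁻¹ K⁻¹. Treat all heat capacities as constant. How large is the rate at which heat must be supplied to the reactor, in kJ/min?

Q_in = 628 kJ/min

Extent of reaction ξ = 0.844 × 587 = 495.43 mol/h
Reaction term: ξ·ΔH°_rxn = 495.43 × 16.9 = 8372.7 kJ/h
Sensible, feed 119→25 °C: -14457 kJ/h
Outlet flows (mol/h): A 91.572, B 91.572, C 495.43, H₂O 495.43
Sensible, products 25→256 °C: 43766 kJ/h
Q = ΔH = 37682 kJ/h = 10.467 kW
Heat supplied = 628.04 kJ/min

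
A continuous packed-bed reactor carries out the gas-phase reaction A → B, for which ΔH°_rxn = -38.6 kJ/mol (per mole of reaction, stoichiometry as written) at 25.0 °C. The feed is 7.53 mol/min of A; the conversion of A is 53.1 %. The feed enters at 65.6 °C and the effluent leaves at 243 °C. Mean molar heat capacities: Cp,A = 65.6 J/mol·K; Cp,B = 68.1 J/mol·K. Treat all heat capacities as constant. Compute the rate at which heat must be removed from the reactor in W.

Extent of reaction ξ = 0.531 × 7.53 = 3.9984 mol/min
Reaction term: ξ·ΔH°_rxn = 3.9984 × -38.6 = -154.34 kJ/min
Sensible, feed 65.6→25 °C: -20.055 kJ/min
Outlet flows (mol/min): A 3.5316, B 3.9984
Sensible, products 25→243 °C: 109.86 kJ/min
Q = ΔH = -64.53 kJ/min = -1.0755 kW
Heat removed = 1075.5 W

Q_out = 1080 W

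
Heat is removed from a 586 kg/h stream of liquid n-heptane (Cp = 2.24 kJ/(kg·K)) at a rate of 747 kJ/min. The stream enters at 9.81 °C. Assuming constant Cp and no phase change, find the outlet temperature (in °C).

Q = 747 kJ/min = 44820 kJ/h
ΔT = Q/(ṁ·Cp) = 44820/(586×2.24) = 34.145 K
T_out = 9.81 − 34.145 = -24.335 °C

T_out = -24.3 °C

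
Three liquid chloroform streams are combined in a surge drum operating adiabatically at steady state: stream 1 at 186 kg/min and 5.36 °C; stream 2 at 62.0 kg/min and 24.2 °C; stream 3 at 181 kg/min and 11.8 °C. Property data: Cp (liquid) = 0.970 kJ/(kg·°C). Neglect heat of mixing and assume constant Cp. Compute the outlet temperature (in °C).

T_out = 10.8 °C

Energy balance with Q = 0: Σ ṁᵢCp,ᵢ(T_out − Tᵢ) = 0
Σ ṁᵢCp,ᵢTᵢ = 186×0.970×5.36 + 62.0×0.970×24.2 + 181×0.970×11.8 = 4494.2
Σ ṁᵢCp,ᵢ = 186×0.970 + 62.0×0.970 + 181×0.970 = 416.13
T_out = 4494.2 / 416.13 = 10.8 °C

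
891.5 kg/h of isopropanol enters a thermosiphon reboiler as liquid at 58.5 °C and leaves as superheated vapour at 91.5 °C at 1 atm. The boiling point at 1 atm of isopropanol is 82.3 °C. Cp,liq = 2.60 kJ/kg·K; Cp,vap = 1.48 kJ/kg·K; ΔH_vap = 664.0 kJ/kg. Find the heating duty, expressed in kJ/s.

Q = 183 kJ/s

liquid 58.5→82.3 °C: 61.88 kJ/kg
vaporisation at 82.3 °C: 664 kJ/kg
vapour 82.3→91.5 °C: 13.616 kJ/kg
Δh = 61.88 + 664 + 13.616 = 739.5 kJ/kg
Q = ṁ·Δh = 891.5 kg/h × 739.5 kJ/kg = 659260 kJ/h
|Q| = 183.13 kW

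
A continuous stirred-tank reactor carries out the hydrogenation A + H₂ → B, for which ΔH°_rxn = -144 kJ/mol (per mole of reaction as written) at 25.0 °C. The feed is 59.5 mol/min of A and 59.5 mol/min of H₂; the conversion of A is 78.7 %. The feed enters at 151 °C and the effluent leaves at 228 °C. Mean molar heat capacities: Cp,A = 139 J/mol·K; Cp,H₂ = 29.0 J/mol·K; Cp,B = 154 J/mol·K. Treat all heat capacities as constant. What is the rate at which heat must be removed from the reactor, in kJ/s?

Extent of reaction ξ = 0.787 × 59.5 = 46.827 mol/min
Reaction term: ξ·ΔH°_rxn = 46.827 × -144 = -6743 kJ/min
Sensible, feed 151→25 °C: -1259.5 kJ/min
Outlet flows (mol/min): A 12.673, H₂ 12.673, B 46.827
Sensible, products 25→228 °C: 1896.1 kJ/min
Q = ΔH = -6106.4 kJ/min = -101.77 kW
Heat removed = 101.77 kJ/s

Q_out = 102 kJ/s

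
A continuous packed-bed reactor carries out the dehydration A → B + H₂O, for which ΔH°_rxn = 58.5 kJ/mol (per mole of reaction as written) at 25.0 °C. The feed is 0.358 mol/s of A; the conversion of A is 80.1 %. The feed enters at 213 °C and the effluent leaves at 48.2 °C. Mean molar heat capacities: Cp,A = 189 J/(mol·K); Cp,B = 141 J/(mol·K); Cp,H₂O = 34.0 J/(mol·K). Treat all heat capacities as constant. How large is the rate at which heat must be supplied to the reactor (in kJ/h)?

Q_in = 19900 kJ/h

Extent of reaction ξ = 0.801 × 0.358 = 0.28676 mol/s
Reaction term: ξ·ΔH°_rxn = 0.28676 × 58.5 = 16.775 kJ/s
Sensible, feed 213→25 °C: -12.72 kJ/s
Outlet flows (mol/s): A 0.071242, B 0.28676, H₂O 0.28676
Sensible, products 25→48.2 °C: 1.4766 kJ/s
Q = ΔH = 5.5315 kJ/s = 5.5315 kW
Heat supplied = 19913 kJ/h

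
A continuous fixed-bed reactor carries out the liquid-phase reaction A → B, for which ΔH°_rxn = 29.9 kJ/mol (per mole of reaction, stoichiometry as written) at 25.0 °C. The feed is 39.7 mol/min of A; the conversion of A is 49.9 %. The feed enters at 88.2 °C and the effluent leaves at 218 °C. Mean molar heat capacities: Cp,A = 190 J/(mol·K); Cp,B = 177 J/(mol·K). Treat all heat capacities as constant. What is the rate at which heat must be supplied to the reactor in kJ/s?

Extent of reaction ξ = 0.499 × 39.7 = 19.81 mol/min
Reaction term: ξ·ΔH°_rxn = 19.81 × 29.9 = 592.33 kJ/min
Sensible, feed 88.2→25 °C: -476.72 kJ/min
Outlet flows (mol/min): A 19.89, B 19.81
Sensible, products 25→218 °C: 1406.1 kJ/min
Q = ΔH = 1521.7 kJ/min = 25.362 kW
Heat supplied = 25.362 kJ/s

Q_in = 25.4 kJ/s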